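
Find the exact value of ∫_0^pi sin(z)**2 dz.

pi/2

Use the identity sin^2(z) = (1 - cos(2*z))/2.
An antiderivative is F(z) = z/2 - sin(2*z)/4.
Then F(pi) - F(0) = (pi/2) - (0) = pi/2.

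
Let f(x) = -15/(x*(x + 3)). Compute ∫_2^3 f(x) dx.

Factor the denominator: x**2 + 3*x = (x + 3)x.
Partial fractions: -15/(x*(x + 3)) = 5/(x + 3) - 5/x.
An antiderivative is F(x) = -5*log(x) + 5*log(x + 3).
Then F(3) - F(2) = (log(32)) - (-5*log(2) + 5*log(5)) = -5*log(5) + 10*log(2).

-5*log(5) + 10*log(2)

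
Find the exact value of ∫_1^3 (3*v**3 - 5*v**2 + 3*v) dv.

86/3

By the power rule, an antiderivative is F(v) = 3*v**4/4 - 5*v**3/3 + 3*v**2/2.
Then F(3) - F(1) = (117/4) - (7/12) = 86/3.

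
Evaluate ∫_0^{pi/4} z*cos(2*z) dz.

-1/4 + pi/8

Integrate by parts once (u = z, dv = cos(2*z) dz).
An antiderivative is F(z) = z*sin(2*z)/2 + cos(2*z)/4.
Then F(pi/4) - F(0) = (pi/8) - (1/4) = -1/4 + pi/8.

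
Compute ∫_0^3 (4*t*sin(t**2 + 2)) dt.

Let u = t**2 + 2, so du = 2*t dt. When t = 0, u = 2; when t = 3, u = 11.
The integral becomes 2·∫ sin(u) du from 2 to 11, with antiderivative -2*cos(u).
Back in t: F(t) = -2*cos(t**2 + 2).
Then F(3) - F(0) = (-2*cos(11)) - (-2*cos(2)) = 2*cos(2) - 2*cos(11).

2*cos(2) - 2*cos(11)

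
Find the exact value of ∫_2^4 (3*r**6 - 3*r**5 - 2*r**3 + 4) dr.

33872/7

By the power rule, an antiderivative is F(r) = 3*r**7/7 - r**6/2 - r**4/2 + 4*r.
Then F(4) - F(2) = (34032/7) - (160/7) = 33872/7.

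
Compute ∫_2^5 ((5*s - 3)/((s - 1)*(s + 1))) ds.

log(64)

Factor the denominator: s**2 - 1 = (s + 1)(s - 1).
Partial fractions: (5*s - 3)/((s - 1)*(s + 1)) = 4/(s + 1) + 1/(s - 1).
An antiderivative is F(s) = log(s - 1) + 4*log(s + 1).
Then F(5) - F(2) = (6*log(2) + 4*log(3)) - (log(81)) = log(64).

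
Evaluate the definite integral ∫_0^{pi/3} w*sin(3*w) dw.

pi/9

Integrate by parts once (u = w, dv = sin(3*w) dw).
An antiderivative is F(w) = -w*cos(3*w)/3 + sin(3*w)/9.
Then F(pi/3) - F(0) = (pi/9) - (0) = pi/9.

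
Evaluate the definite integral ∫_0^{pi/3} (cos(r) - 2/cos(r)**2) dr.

An antiderivative is F(r) = sin(r) - 2*tan(r).
Then F(pi/3) - F(0) = (-3*sqrt(3)/2) - (0) = -3*sqrt(3)/2.

-3*sqrt(3)/2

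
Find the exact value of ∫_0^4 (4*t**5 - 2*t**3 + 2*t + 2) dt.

7880/3

By the power rule, an antiderivative is F(t) = 2*t**6/3 - t**4/2 + t**2 + 2*t.
Then F(4) - F(0) = (7880/3) - (0) = 7880/3.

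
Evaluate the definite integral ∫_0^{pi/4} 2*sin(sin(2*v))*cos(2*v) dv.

Let u = sin(2*v), so du = 2*cos(2*v) dv. When v = 0, u = 0; when v = pi/4, u = 1.
The integral becomes ∫ sin(u) du from 0 to 1, with antiderivative -cos(u).
Back in v: F(v) = -cos(sin(2*v)).
Then F(pi/4) - F(0) = (-cos(1)) - (-1) = 1 - cos(1).

1 - cos(1)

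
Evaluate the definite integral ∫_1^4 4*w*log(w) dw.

-15 + 64*log(2)

Integrate by parts once (u = ln w, dv = 4*w dw).
An antiderivative is F(w) = w**2*(2*log(w) - 1).
Then F(4) - F(1) = (-16 + 64*log(2)) - (-1) = -15 + 64*log(2).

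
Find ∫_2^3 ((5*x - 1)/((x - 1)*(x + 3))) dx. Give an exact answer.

-4*log(5) + 5*log(2) + 4*log(3)

Factor the denominator: x**2 + 2*x - 3 = (x + 3)(x - 1).
Partial fractions: (5*x - 1)/((x - 1)*(x + 3)) = 4/(x + 3) + 1/(x - 1).
An antiderivative is F(x) = log(x - 1) + 4*log(x + 3).
Then F(3) - F(2) = (5*log(2) + 4*log(3)) - (4*log(5)) = -4*log(5) + 5*log(2) + 4*log(3).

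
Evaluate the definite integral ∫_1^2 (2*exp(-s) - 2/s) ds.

An antiderivative is F(s) = -2*log(s) - 2*exp(-s).
Then F(2) - F(1) = (-2*log(2) - 2*exp(-2)) - (-2*exp(-1)) = -2*log(2) - 2*exp(-2) + 2*exp(-1).

-2*log(2) - 2*exp(-2) + 2*exp(-1)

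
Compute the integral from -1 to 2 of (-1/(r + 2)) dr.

An antiderivative is F(r) = -log(r + 2).
Then F(2) - F(-1) = (-log(4)) - (0) = -log(4).

-log(4)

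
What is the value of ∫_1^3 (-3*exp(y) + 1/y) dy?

An antiderivative is F(y) = -3*exp(y) + log(y).
Then F(3) - F(1) = (-3*exp(3) + log(3)) - (-3*exp(1)) = -3*exp(3) + log(3) + 3*exp(1).

-3*exp(3) + log(3) + 3*exp(1)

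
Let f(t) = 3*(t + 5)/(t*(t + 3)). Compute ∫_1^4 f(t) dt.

-2*log(7) + 14*log(2)

Factor the denominator: t**2 + 3*t = (t + 3)t.
Partial fractions: 3*(t + 5)/(t*(t + 3)) = -2/(t + 3) + 5/t.
An antiderivative is F(t) = 5*log(t) - 2*log(t + 3).
Then F(4) - F(1) = (-2*log(7) + 10*log(2)) - (-log(16)) = -2*log(7) + 14*log(2).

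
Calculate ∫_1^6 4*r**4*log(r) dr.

Integrate by parts once (u = ln r, dv = 4*r**4 dr).
An antiderivative is F(r) = 4*r**5*(5*log(r) - 1)/25.
Then F(6) - F(1) = (-31104/25 + 31104*log(6)/5) - (-4/25) = -1244 + 31104*log(6)/5.

-1244 + 31104*log(6)/5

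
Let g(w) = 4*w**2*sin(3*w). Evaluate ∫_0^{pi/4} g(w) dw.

-8/27 - 4*sqrt(2)/27 + sqrt(2)*pi/9 + sqrt(2)*pi**2/24

Integrate by parts twice (u = w^2, dv = 4*sin(3*w) dw).
An antiderivative is F(w) = -4*w**2*cos(3*w)/3 + 8*w*sin(3*w)/9 + 8*cos(3*w)/27.
Then F(pi/4) - F(0) = (sqrt(2)*(-32 + 24*pi + 9*pi**2)/216) - (8/27) = -8/27 - 4*sqrt(2)/27 + sqrt(2)*pi/9 + sqrt(2)*pi**2/24.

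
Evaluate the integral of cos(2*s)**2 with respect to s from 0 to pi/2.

pi/4

Use the identity cos^2(2*s) = (1 + cos(4*s))/2.
An antiderivative is F(s) = s/2 + sin(4*s)/8.
Then F(pi/2) - F(0) = (pi/4) - (0) = pi/4.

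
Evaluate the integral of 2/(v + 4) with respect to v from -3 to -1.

An antiderivative is F(v) = 2*log(v + 4).
Then F(-1) - F(-3) = (log(9)) - (0) = log(9).

log(9)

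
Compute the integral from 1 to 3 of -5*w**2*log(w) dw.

Integrate by parts once (u = ln w, dv = -5*w**2 dw).
An antiderivative is F(w) = -5*w**3*(3*log(w) - 1)/9.
Then F(3) - F(1) = (15 - 45*log(3)) - (5/9) = 130/9 - 45*log(3).

130/9 - 45*log(3)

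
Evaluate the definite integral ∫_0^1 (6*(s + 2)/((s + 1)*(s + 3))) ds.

Factor the denominator: s**2 + 4*s + 3 = (s + 3)(s + 1).
Partial fractions: 6*(s + 2)/((s + 1)*(s + 3)) = 3/(s + 3) + 3/(s + 1).
An antiderivative is F(s) = 3*log(s + 1) + 3*log(s + 3).
Then F(1) - F(0) = (9*log(2)) - (log(27)) = -3*log(3) + 9*log(2).

-3*log(3) + 9*log(2)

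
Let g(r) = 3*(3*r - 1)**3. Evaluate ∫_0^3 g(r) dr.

Let u = 3*r - 1, so du = 3 dr. When r = 0, u = -1; when r = 3, u = 8.
The integral becomes ∫ u**3 du from -1 to 8, with antiderivative u**4/4.
Back in r: F(r) = (3*r - 1)**4/4.
Then F(3) - F(0) = (1024) - (1/4) = 4095/4.

4095/4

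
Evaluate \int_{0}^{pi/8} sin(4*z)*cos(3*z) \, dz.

4/7 - 3*sqrt(sqrt(2) + 2)/14

Use the identity sin(4*z)cos(3*z) = [sin(7*z) + sin(z)]/2.
An antiderivative is F(z) = -cos(z)/2 - cos(7*z)/14.
Then F(pi/8) - F(0) = (-3*sqrt(sqrt(2) + 2)/14) - (-4/7) = 4/7 - 3*sqrt(sqrt(2) + 2)/14.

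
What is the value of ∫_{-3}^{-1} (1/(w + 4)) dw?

log(3)

An antiderivative is F(w) = log(w + 4).
Then F(-1) - F(-3) = (log(3)) - (0) = log(3).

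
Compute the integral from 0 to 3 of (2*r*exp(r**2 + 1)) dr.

Let u = r**2 + 1, so du = 2*r dr. When r = 0, u = 1; when r = 3, u = 10.
The integral becomes ∫ exp(u) du from 1 to 10, with antiderivative exp(u).
Back in r: F(r) = exp(r**2 + 1).
Then F(3) - F(0) = (exp(10)) - (exp(1)) = -exp(1) + exp(10).

-exp(1) + exp(10)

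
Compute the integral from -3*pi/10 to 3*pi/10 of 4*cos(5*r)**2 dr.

Use the identity cos^2(5*r) = (1 + cos(10*r))/2.
An antiderivative is F(r) = 2*r + sin(10*r)/5.
Then F(3*pi/10) - F(-3*pi/10) = (3*pi/5) - (-3*pi/5) = 6*pi/5.

6*pi/5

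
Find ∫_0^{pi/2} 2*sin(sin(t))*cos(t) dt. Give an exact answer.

2 - 2*cos(1)

Let u = sin(t), so du = cos(t) dt. When t = 0, u = 0; when t = pi/2, u = 1.
The integral becomes 2·∫ sin(u) du from 0 to 1, with antiderivative -2*cos(u).
Back in t: F(t) = -2*cos(sin(t)).
Then F(pi/2) - F(0) = (-2*cos(1)) - (-2) = 2 - 2*cos(1).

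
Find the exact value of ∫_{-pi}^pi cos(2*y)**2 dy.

Use the identity cos^2(2*y) = (1 + cos(4*y))/2.
An antiderivative is F(y) = y/2 + sin(4*y)/8.
Then F(pi) - F(-pi) = (pi/2) - (-pi/2) = pi.

pi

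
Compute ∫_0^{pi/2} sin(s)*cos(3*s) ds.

-1/2

Use the identity sin(s)cos(3*s) = [sin(4*s) + sin(-2*s)]/2.
An antiderivative is F(s) = cos(2*s)/4 - cos(4*s)/8.
Then F(pi/2) - F(0) = (-3/8) - (1/8) = -1/2.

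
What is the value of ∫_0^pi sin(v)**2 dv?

Use the identity sin^2(v) = (1 - cos(2*v))/2.
An antiderivative is F(v) = v/2 - sin(2*v)/4.
Then F(pi) - F(0) = (pi/2) - (0) = pi/2.

pi/2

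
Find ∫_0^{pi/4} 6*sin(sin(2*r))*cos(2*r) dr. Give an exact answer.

3 - 3*cos(1)

Let u = sin(2*r), so du = 2*cos(2*r) dr. When r = 0, u = 0; when r = pi/4, u = 1.
The integral becomes 3·∫ sin(u) du from 0 to 1, with antiderivative -3*cos(u).
Back in r: F(r) = -3*cos(sin(2*r)).
Then F(pi/4) - F(0) = (-3*cos(1)) - (-3) = 3 - 3*cos(1).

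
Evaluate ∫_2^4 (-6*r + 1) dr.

-34

By the power rule, an antiderivative is F(r) = -3*r**2 + r.
Then F(4) - F(2) = (-44) - (-10) = -34.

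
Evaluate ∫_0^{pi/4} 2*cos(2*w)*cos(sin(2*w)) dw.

Let u = sin(2*w), so du = 2*cos(2*w) dw. When w = 0, u = 0; when w = pi/4, u = 1.
The integral becomes ∫ cos(u) du from 0 to 1, with antiderivative sin(u).
Back in w: F(w) = sin(sin(2*w)).
Then F(pi/4) - F(0) = (sin(1)) - (0) = sin(1).

sin(1)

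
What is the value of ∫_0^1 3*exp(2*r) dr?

-3/2 + 3*exp(2)/2

An antiderivative is F(r) = 3*exp(2*r)/2.
Then F(1) - F(0) = (3*exp(2)/2) - (3/2) = -3/2 + 3*exp(2)/2.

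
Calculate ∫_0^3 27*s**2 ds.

243

Let u = 3*s, so du = 3 ds. When s = 0, u = 0; when s = 3, u = 9.
The integral becomes ∫ u**2 du from 0 to 9, with antiderivative u**3/3.
Back in s: F(s) = 9*s**3.
Then F(3) - F(0) = (243) - (0) = 243.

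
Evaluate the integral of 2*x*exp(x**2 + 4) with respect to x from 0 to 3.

-exp(4) + exp(13)

Let u = x**2 + 4, so du = 2*x dx. When x = 0, u = 4; when x = 3, u = 13.
The integral becomes ∫ exp(u) du from 4 to 13, with antiderivative exp(u).
Back in x: F(x) = exp(x**2 + 4).
Then F(3) - F(0) = (exp(13)) - (exp(4)) = -exp(4) + exp(13).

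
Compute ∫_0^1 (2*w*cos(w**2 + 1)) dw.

-sin(1) + sin(2)

Let u = w**2 + 1, so du = 2*w dw. When w = 0, u = 1; when w = 1, u = 2.
The integral becomes ∫ cos(u) du from 1 to 2, with antiderivative sin(u).
Back in w: F(w) = sin(w**2 + 1).
Then F(1) - F(0) = (sin(2)) - (sin(1)) = -sin(1) + sin(2).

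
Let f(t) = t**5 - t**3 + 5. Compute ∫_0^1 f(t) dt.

59/12

By the power rule, an antiderivative is F(t) = t**6/6 - t**4/4 + 5*t.
Then F(1) - F(0) = (59/12) - (0) = 59/12.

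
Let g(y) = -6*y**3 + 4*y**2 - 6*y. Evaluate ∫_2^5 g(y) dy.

By the power rule, an antiderivative is F(y) = -3*y**4/2 + 4*y**3/3 - 3*y**2.
Then F(5) - F(2) = (-5075/6) - (-76/3) = -1641/2.

-1641/2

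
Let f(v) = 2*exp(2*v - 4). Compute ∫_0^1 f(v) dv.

-(1 - exp(2))*exp(-4)

Let u = 2*v - 4, so du = 2 dv. When v = 0, u = -4; when v = 1, u = -2.
The integral becomes ∫ exp(u) du from -4 to -2, with antiderivative exp(u).
Back in v: F(v) = exp(2*v - 4).
Then F(1) - F(0) = (exp(-2)) - (exp(-4)) = -(1 - exp(2))*exp(-4).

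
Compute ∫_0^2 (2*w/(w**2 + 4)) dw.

log(2)

Let u = w**2 + 4, so du = 2*w dw. When w = 0, u = 4; when w = 2, u = 8.
The integral becomes ∫ 1/u du from 4 to 8, with antiderivative log(u).
Back in w: F(w) = log(w**2 + 4).
Then F(2) - F(0) = (log(8)) - (log(4)) = log(2).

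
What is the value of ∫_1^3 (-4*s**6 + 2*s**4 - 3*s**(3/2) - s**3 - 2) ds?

-8226/7 - 54*sqrt(3)/5

By the power rule, an antiderivative is F(s) = -4*s**7/7 - 6*s**(5/2)/5 + 2*s**5/5 - s**4/4 - 2*s.
Then F(3) - F(1) = (-165027/140 - 54*sqrt(3)/5) - (-507/140) = -8226/7 - 54*sqrt(3)/5.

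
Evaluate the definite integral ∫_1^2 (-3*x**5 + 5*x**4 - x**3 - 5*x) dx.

By the power rule, an antiderivative is F(x) = -x**6/2 + x**5 - x**4/4 - 5*x**2/2.
Then F(2) - F(1) = (-14) - (-9/4) = -47/4.

-47/4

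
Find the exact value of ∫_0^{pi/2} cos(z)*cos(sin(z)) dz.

Let u = sin(z), so du = cos(z) dz. When z = 0, u = 0; when z = pi/2, u = 1.
The integral becomes ∫ cos(u) du from 0 to 1, with antiderivative sin(u).
Back in z: F(z) = sin(sin(z)).
Then F(pi/2) - F(0) = (sin(1)) - (0) = sin(1).

sin(1)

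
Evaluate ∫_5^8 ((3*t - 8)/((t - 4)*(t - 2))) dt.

log(32)

Factor the denominator: t**2 - 6*t + 8 = (t - 2)(t - 4).
Partial fractions: (3*t - 8)/((t - 4)*(t - 2)) = 1/(t - 2) + 2/(t - 4).
An antiderivative is F(t) = 2*log(t - 4) + log(t - 2).
Then F(8) - F(5) = (log(96)) - (log(3)) = log(32).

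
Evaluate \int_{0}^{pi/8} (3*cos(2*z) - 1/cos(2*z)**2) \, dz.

-1/2 + 3*sqrt(2)/4

An antiderivative is F(z) = 3*sin(2*z)/2 - tan(2*z)/2.
Then F(pi/8) - F(0) = (-1/2 + 3*sqrt(2)/4) - (0) = -1/2 + 3*sqrt(2)/4.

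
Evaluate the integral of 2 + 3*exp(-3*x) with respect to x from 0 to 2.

An antiderivative is F(x) = 2*x - exp(-3*x).
Then F(2) - F(0) = (4 - exp(-6)) - (-1) = 5 - exp(-6).

5 - exp(-6)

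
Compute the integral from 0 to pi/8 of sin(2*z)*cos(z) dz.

-sqrt(sqrt(2) + 2)/4 - sqrt(2 - sqrt(2))/12 + 2/3

Use the identity sin(2*z)cos(z) = [sin(3*z) + sin(z)]/2.
An antiderivative is F(z) = -cos(z)/2 - cos(3*z)/6.
Then F(pi/8) - F(0) = (-sqrt(sqrt(2) + 2)/4 - sqrt(2 - sqrt(2))/12) - (-2/3) = -sqrt(sqrt(2) + 2)/4 - sqrt(2 - sqrt(2))/12 + 2/3.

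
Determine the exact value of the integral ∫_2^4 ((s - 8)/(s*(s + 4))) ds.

Factor the denominator: s**2 + 4*s = (s + 4)s.
Partial fractions: (s - 8)/(s*(s + 4)) = 3/(s + 4) - 2/s.
An antiderivative is F(s) = -2*log(s) + 3*log(s + 4).
Then F(4) - F(2) = (log(32)) - (log(54)) = log(16/27).

log(16/27)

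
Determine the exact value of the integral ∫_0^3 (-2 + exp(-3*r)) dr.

-17/3 - exp(-9)/3

An antiderivative is F(r) = -2*r - exp(-3*r)/3.
Then F(3) - F(0) = (-6 - exp(-9)/3) - (-1/3) = -17/3 - exp(-9)/3.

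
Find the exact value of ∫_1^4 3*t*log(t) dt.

Integrate by parts once (u = ln t, dv = 3*t dt).
An antiderivative is F(t) = 3*t**2*(2*log(t) - 1)/4.
Then F(4) - F(1) = (-12 + 48*log(2)) - (-3/4) = -45/4 + 48*log(2).

-45/4 + 48*log(2)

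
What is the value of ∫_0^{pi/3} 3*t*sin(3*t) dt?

pi/3

Integrate by parts once (u = t, dv = 3*sin(3*t) dt).
An antiderivative is F(t) = -t*cos(3*t) + sin(3*t)/3.
Then F(pi/3) - F(0) = (pi/3) - (0) = pi/3.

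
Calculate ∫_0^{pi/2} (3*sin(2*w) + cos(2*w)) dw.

3

An antiderivative is F(w) = sin(2*w)/2 - 3*cos(2*w)/2.
Then F(pi/2) - F(0) = (3/2) - (-3/2) = 3.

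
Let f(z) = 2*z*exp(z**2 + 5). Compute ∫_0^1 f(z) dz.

-exp(5) + exp(6)

Let u = z**2 + 5, so du = 2*z dz. When z = 0, u = 5; when z = 1, u = 6.
The integral becomes ∫ exp(u) du from 5 to 6, with antiderivative exp(u).
Back in z: F(z) = exp(z**2 + 5).
Then F(1) - F(0) = (exp(6)) - (exp(5)) = -exp(5) + exp(6).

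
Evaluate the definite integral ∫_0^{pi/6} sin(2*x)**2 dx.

-sqrt(3)/16 + pi/12

Use the identity sin^2(2*x) = (1 - cos(4*x))/2.
An antiderivative is F(x) = x/2 - sin(4*x)/8.
Then F(pi/6) - F(0) = (-sqrt(3)/16 + pi/12) - (0) = -sqrt(3)/16 + pi/12.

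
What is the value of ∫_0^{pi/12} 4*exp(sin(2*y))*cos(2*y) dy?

-2 + 2*exp(1/2)

Let u = sin(2*y), so du = 2*cos(2*y) dy. When y = 0, u = 0; when y = pi/12, u = 1/2.
The integral becomes 2·∫ exp(u) du from 0 to 1/2, with antiderivative 2*exp(u).
Back in y: F(y) = 2*exp(sin(2*y)).
Then F(pi/12) - F(0) = (2*exp(1/2)) - (2) = -2 + 2*exp(1/2).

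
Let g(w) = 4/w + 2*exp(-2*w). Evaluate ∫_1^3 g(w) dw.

-exp(-6) + exp(-2) + 4*log(3)

An antiderivative is F(w) = 4*log(w) - exp(-2*w).
Then F(3) - F(1) = (-exp(-6) + 4*log(3)) - (-exp(-2)) = -exp(-6) + exp(-2) + 4*log(3).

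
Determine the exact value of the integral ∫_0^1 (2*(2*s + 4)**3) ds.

260

Let u = 2*s + 4, so du = 2 ds. When s = 0, u = 4; when s = 1, u = 6.
The integral becomes ∫ u**3 du from 4 to 6, with antiderivative u**4/4.
Back in s: F(s) = (2*s + 4)**4/4.
Then F(1) - F(0) = (324) - (64) = 260.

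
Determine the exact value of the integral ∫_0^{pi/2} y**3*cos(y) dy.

-3*pi + pi**3/8 + 6

Integrate by parts 3 times (u = y^3, dv = cos(y) dy).
An antiderivative is F(y) = y**3*sin(y) + 3*y**2*cos(y) - 6*y*sin(y) - 6*cos(y).
Then F(pi/2) - F(0) = (pi*(-24 + pi**2)/8) - (-6) = -3*pi + pi**3/8 + 6.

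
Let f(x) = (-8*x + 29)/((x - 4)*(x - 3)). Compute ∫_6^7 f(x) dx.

Factor the denominator: x**2 - 7*x + 12 = (x - 3)(x - 4).
Partial fractions: (-8*x + 29)/((x - 4)*(x - 3)) = -5/(x - 3) - 3/(x - 4).
An antiderivative is F(x) = -3*log(x - 4) - 5*log(x - 3).
Then F(7) - F(6) = (-10*log(2) - 3*log(3)) - (-5*log(3) - 3*log(2)) = -7*log(2) + 2*log(3).

-7*log(2) + 2*log(3)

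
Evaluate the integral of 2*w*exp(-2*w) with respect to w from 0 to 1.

Integrate by parts once (u = w, dv = 2*exp(-2*w) dw).
An antiderivative is F(w) = (-2*w - 1)*exp(-2*w)/2.
Then F(1) - F(0) = (-3*exp(-2)/2) - (-1/2) = (-3 + exp(2))*exp(-2)/2.

(-3 + exp(2))*exp(-2)/2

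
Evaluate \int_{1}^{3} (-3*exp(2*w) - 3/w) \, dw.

An antiderivative is F(w) = -3*exp(2*w)/2 - 3*log(w).
Then F(3) - F(1) = (-3*exp(6)/2 - log(27)) - (-3*exp(2)/2) = -3*exp(6)/2 - log(27) + 3*exp(2)/2.

-3*exp(6)/2 - log(27) + 3*exp(2)/2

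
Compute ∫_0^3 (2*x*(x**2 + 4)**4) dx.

370269/5

Let u = x**2 + 4, so du = 2*x dx. When x = 0, u = 4; when x = 3, u = 13.
The integral becomes ∫ u**4 du from 4 to 13, with antiderivative u**5/5.
Back in x: F(x) = (x**2 + 4)**5/5.
Then F(3) - F(0) = (371293/5) - (1024/5) = 370269/5.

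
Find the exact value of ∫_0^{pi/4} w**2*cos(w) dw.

Integrate by parts twice (u = w^2, dv = cos(w) dw).
An antiderivative is F(w) = w**2*sin(w) + 2*w*cos(w) - 2*sin(w).
Then F(pi/4) - F(0) = (sqrt(2)*(-32 + pi**2 + 8*pi)/32) - (0) = sqrt(2)*(-32 + pi**2 + 8*pi)/32.

sqrt(2)*(-32 + pi**2 + 8*pi)/32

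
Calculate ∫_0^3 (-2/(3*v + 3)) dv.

An antiderivative is F(v) = -2*log(3*v + 3)/3.
Then F(3) - F(0) = (-2*log(12)/3) - (-2*log(3)/3) = -4*log(2)/3.

-4*log(2)/3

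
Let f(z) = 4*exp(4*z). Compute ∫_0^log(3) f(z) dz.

80

Let u = exp(z), so du = exp(z) dz. When z = 0, u = 1; when z = log(3), u = 3.
The integral becomes 4·∫ u**3 du from 1 to 3, with antiderivative u**4.
Back in z: F(z) = exp(4*z).
Then F(log(3)) - F(0) = (81) - (1) = 80.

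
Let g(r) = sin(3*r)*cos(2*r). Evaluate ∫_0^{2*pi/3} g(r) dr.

9/10

Use the identity sin(3*r)cos(2*r) = [sin(5*r) + sin(r)]/2.
An antiderivative is F(r) = -cos(r)/2 - cos(5*r)/10.
Then F(2*pi/3) - F(0) = (3/10) - (-3/5) = 9/10.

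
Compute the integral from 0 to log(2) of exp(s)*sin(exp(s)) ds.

Let u = exp(s), so du = exp(s) ds. When s = 0, u = 1; when s = log(2), u = 2.
The integral becomes ∫ sin(u) du from 1 to 2, with antiderivative -cos(u).
Back in s: F(s) = -cos(exp(s)).
Then F(log(2)) - F(0) = (-cos(2)) - (-cos(1)) = -cos(2) + cos(1).

-cos(2) + cos(1)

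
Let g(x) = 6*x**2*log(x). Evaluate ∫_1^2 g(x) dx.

Integrate by parts once (u = ln x, dv = 6*x**2 dx).
An antiderivative is F(x) = 2*x**3*(3*log(x) - 1)/3.
Then F(2) - F(1) = (-16/3 + 16*log(2)) - (-2/3) = -14/3 + 16*log(2).

-14/3 + 16*log(2)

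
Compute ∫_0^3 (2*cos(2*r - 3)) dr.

2*sin(3)

Let u = 2*r - 3, so du = 2 dr. When r = 0, u = -3; when r = 3, u = 3.
The integral becomes ∫ cos(u) du from -3 to 3, with antiderivative sin(u).
Back in r: F(r) = sin(2*r - 3).
Then F(3) - F(0) = (sin(3)) - (-sin(3)) = 2*sin(3).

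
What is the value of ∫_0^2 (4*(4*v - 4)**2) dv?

Let u = 4*v - 4, so du = 4 dv. When v = 0, u = -4; when v = 2, u = 4.
The integral becomes ∫ u**2 du from -4 to 4, with antiderivative u**3/3.
Back in v: F(v) = (4*v - 4)**3/3.
Then F(2) - F(0) = (64/3) - (-64/3) = 128/3.

128/3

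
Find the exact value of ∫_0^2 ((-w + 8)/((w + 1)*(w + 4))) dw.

log(16/3)

Factor the denominator: w**2 + 5*w + 4 = (w + 4)(w + 1).
Partial fractions: (-w + 8)/((w + 1)*(w + 4)) = -4/(w + 4) + 3/(w + 1).
An antiderivative is F(w) = 3*log(w + 1) - 4*log(w + 4).
Then F(2) - F(0) = (-log(48)) - (-8*log(2)) = log(16/3).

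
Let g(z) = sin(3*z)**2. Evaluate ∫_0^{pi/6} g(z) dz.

Use the identity sin^2(3*z) = (1 - cos(6*z))/2.
An antiderivative is F(z) = z/2 - sin(6*z)/12.
Then F(pi/6) - F(0) = (pi/12) - (0) = pi/12.

pi/12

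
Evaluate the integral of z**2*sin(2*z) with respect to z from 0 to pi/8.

Integrate by parts twice (u = z^2, dv = sin(2*z) dz).
An antiderivative is F(z) = -z**2*cos(2*z)/2 + z*sin(2*z)/2 + cos(2*z)/4.
Then F(pi/8) - F(0) = (sqrt(2)*(-pi**2 + 8*pi + 32)/256) - (1/4) = -1/4 - sqrt(2)*pi**2/256 + sqrt(2)*pi/32 + sqrt(2)/8.

-1/4 - sqrt(2)*pi**2/256 + sqrt(2)*pi/32 + sqrt(2)/8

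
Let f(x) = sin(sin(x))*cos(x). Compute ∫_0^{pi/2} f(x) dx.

1 - cos(1)

Let u = sin(x), so du = cos(x) dx. When x = 0, u = 0; when x = pi/2, u = 1.
The integral becomes ∫ sin(u) du from 0 to 1, with antiderivative -cos(u).
Back in x: F(x) = -cos(sin(x)).
Then F(pi/2) - F(0) = (-cos(1)) - (-1) = 1 - cos(1).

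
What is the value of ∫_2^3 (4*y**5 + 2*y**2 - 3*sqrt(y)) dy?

By the power rule, an antiderivative is F(y) = 2*y**6/3 - 2*y**(3/2) + 2*y**3/3.
Then F(3) - F(2) = (504 - 6*sqrt(3)) - (48 - 4*sqrt(2)) = -6*sqrt(3) + 4*sqrt(2) + 456.

-6*sqrt(3) + 4*sqrt(2) + 456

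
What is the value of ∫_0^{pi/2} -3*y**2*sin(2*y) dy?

3/2 - 3*pi**2/8

Integrate by parts twice (u = y^2, dv = -3*sin(2*y) dy).
An antiderivative is F(y) = 3*y**2*cos(2*y)/2 - 3*y*sin(2*y)/2 - 3*cos(2*y)/4.
Then F(pi/2) - F(0) = (3/4 - 3*pi**2/8) - (-3/4) = 3/2 - 3*pi**2/8.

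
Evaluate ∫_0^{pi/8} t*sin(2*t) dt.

Integrate by parts once (u = t, dv = sin(2*t) dt).
An antiderivative is F(t) = -t*cos(2*t)/2 + sin(2*t)/4.
Then F(pi/8) - F(0) = (sqrt(2)*(4 - pi)/32) - (0) = sqrt(2)*(4 - pi)/32.

sqrt(2)*(4 - pi)/32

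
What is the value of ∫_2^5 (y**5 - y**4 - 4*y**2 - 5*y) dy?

By the power rule, an antiderivative is F(y) = y**6/6 - y**5/5 - 4*y**3/3 - 5*y**2/2.
Then F(5) - F(2) = (1750) - (-82/5) = 8832/5.

8832/5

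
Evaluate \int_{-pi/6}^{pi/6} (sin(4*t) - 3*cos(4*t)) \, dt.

An antiderivative is F(t) = -3*sin(4*t)/4 - cos(4*t)/4.
Then F(pi/6) - F(-pi/6) = (1/8 - 3*sqrt(3)/8) - (1/8 + 3*sqrt(3)/8) = -3*sqrt(3)/4.

-3*sqrt(3)/4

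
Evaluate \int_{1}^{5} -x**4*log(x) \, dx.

3124/25 - 625*log(5)

Integrate by parts once (u = ln x, dv = -x**4 dx).
An antiderivative is F(x) = -x**5*(5*log(x) - 1)/25.
Then F(5) - F(1) = (125 - 625*log(5)) - (1/25) = 3124/25 - 625*log(5).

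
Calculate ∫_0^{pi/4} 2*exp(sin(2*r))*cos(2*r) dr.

-1 + E

Let u = sin(2*r), so du = 2*cos(2*r) dr. When r = 0, u = 0; when r = pi/4, u = 1.
The integral becomes ∫ exp(u) du from 0 to 1, with antiderivative exp(u).
Back in r: F(r) = exp(sin(2*r)).
Then F(pi/4) - F(0) = (E) - (1) = -1 + E.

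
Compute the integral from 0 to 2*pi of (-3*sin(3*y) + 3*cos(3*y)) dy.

An antiderivative is F(y) = sin(3*y) + cos(3*y).
Then F(2*pi) - F(0) = (1) - (1) = 0.

0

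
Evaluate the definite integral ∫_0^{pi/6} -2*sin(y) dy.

An antiderivative is F(y) = 2*cos(y).
Then F(pi/6) - F(0) = (sqrt(3)) - (2) = -2 + sqrt(3).

-2 + sqrt(3)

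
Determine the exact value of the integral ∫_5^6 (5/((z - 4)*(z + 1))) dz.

log(12/7)

Factor the denominator: z**2 - 3*z - 4 = (z + 1)(z - 4).
Partial fractions: 5/((z - 4)*(z + 1)) = -1/(z + 1) + 1/(z - 4).
An antiderivative is F(z) = log(z - 4) - log(z + 1).
Then F(6) - F(5) = (log(2/7)) - (-log(6)) = log(12/7).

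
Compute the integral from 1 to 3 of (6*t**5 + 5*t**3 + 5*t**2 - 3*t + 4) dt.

By the power rule, an antiderivative is F(t) = t**6 + 5*t**4/4 + 5*t**3/3 - 3*t**2/2 + 4*t.
Then F(3) - F(1) = (3495/4) - (77/12) = 2602/3.

2602/3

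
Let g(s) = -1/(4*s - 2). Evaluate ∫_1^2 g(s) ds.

-log(6)/4 + log(2)/4

An antiderivative is F(s) = -log(4*s - 2)/4.
Then F(2) - F(1) = (-log(6)/4) - (-log(2)/4) = -log(6)/4 + log(2)/4.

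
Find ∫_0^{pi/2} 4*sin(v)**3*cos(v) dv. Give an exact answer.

Let u = sin(v), so du = cos(v) dv. When v = 0, u = 0; when v = pi/2, u = 1.
The integral becomes 4·∫ u**3 du from 0 to 1, with antiderivative u**4.
Back in v: F(v) = sin(v)**4.
Then F(pi/2) - F(0) = (1) - (0) = 1.

1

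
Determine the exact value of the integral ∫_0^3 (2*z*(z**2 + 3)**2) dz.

567

Let u = z**2 + 3, so du = 2*z dz. When z = 0, u = 3; when z = 3, u = 12.
The integral becomes ∫ u**2 du from 3 to 12, with antiderivative u**3/3.
Back in z: F(z) = (z**2 + 3)**3/3.
Then F(3) - F(0) = (576) - (9) = 567.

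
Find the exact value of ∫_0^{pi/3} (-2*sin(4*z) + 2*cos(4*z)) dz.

An antiderivative is F(z) = sin(4*z)/2 + cos(4*z)/2.
Then F(pi/3) - F(0) = (-sqrt(3)/4 - 1/4) - (1/2) = -3/4 - sqrt(3)/4.

-3/4 - sqrt(3)/4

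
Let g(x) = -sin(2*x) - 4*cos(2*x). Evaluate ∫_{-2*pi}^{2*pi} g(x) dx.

An antiderivative is F(x) = -2*sin(2*x) + cos(2*x)/2.
Then F(2*pi) - F(-2*pi) = (1/2) - (1/2) = 0.

0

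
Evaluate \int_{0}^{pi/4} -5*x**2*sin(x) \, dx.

-5*sqrt(2) - 5*sqrt(2)*pi/4 + 5*sqrt(2)*pi**2/32 + 10

Integrate by parts twice (u = x^2, dv = -5*sin(x) dx).
An antiderivative is F(x) = 5*x**2*cos(x) - 10*x*sin(x) - 10*cos(x).
Then F(pi/4) - F(0) = (5*sqrt(2)*(-32 - 8*pi + pi**2)/32) - (-10) = -5*sqrt(2) - 5*sqrt(2)*pi/4 + 5*sqrt(2)*pi**2/32 + 10.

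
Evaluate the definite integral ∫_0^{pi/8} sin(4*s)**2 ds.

pi/16

Use the identity sin^2(4*s) = (1 - cos(8*s))/2.
An antiderivative is F(s) = s/2 - sin(8*s)/16.
Then F(pi/8) - F(0) = (pi/16) - (0) = pi/16.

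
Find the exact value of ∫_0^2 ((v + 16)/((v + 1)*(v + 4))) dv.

Factor the denominator: v**2 + 5*v + 4 = (v + 4)(v + 1).
Partial fractions: (v + 16)/((v + 1)*(v + 4)) = -4/(v + 4) + 5/(v + 1).
An antiderivative is F(v) = 5*log(v + 1) - 4*log(v + 4).
Then F(2) - F(0) = (log(3/16)) - (-8*log(2)) = log(48).

log(48)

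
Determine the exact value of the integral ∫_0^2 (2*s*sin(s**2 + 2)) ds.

-cos(6) + cos(2)

Let u = s**2 + 2, so du = 2*s ds. When s = 0, u = 2; when s = 2, u = 6.
The integral becomes ∫ sin(u) du from 2 to 6, with antiderivative -cos(u).
Back in s: F(s) = -cos(s**2 + 2).
Then F(2) - F(0) = (-cos(6)) - (-cos(2)) = -cos(6) + cos(2).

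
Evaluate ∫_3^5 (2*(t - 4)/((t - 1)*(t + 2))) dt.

-4*log(5) - 2*log(2) + 4*log(7)

Factor the denominator: t**2 + t - 2 = (t + 2)(t - 1).
Partial fractions: 2*(t - 4)/((t - 1)*(t + 2)) = 4/(t + 2) - 2/(t - 1).
An antiderivative is F(t) = -2*log(t - 1) + 4*log(t + 2).
Then F(5) - F(3) = (-4*log(2) + 4*log(7)) - (-2*log(2) + 4*log(5)) = -4*log(5) - 2*log(2) + 4*log(7).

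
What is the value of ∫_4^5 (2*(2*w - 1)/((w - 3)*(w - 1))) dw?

log(24)

Factor the denominator: w**2 - 4*w + 3 = (w - 1)(w - 3).
Partial fractions: 2*(2*w - 1)/((w - 3)*(w - 1)) = -1/(w - 1) + 5/(w - 3).
An antiderivative is F(w) = 5*log(w - 3) - log(w - 1).
Then F(5) - F(4) = (log(8)) - (-log(3)) = log(24).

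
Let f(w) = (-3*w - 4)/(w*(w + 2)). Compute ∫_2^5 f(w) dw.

Factor the denominator: w**2 + 2*w = (w + 2)w.
Partial fractions: (-3*w - 4)/(w*(w + 2)) = -1/(w + 2) - 2/w.
An antiderivative is F(w) = -2*log(w) - log(w + 2).
Then F(5) - F(2) = (-2*log(5) - log(7)) - (-log(16)) = -2*log(5) - log(7) + 4*log(2).

-2*log(5) - log(7) + 4*log(2)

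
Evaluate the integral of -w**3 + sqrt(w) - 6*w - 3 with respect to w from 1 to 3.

-152/3 + 2*sqrt(3)

By the power rule, an antiderivative is F(w) = -w**4/4 + 2*w**(3/2)/3 - 3*w**2 - 3*w.
Then F(3) - F(1) = (-225/4 + 2*sqrt(3)) - (-67/12) = -152/3 + 2*sqrt(3).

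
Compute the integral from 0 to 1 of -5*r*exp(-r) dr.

Integrate by parts once (u = r, dv = -5*exp(-r) dr).
An antiderivative is F(r) = (5*r + 5)*exp(-r).
Then F(1) - F(0) = (10*exp(-1)) - (5) = -5 + 10*exp(-1).

-5 + 10*exp(-1)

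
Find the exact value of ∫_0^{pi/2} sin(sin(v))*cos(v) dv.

Let u = sin(v), so du = cos(v) dv. When v = 0, u = 0; when v = pi/2, u = 1.
The integral becomes ∫ sin(u) du from 0 to 1, with antiderivative -cos(u).
Back in v: F(v) = -cos(sin(v)).
Then F(pi/2) - F(0) = (-cos(1)) - (-1) = 1 - cos(1).

1 - cos(1)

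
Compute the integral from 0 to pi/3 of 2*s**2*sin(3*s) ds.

Integrate by parts twice (u = s^2, dv = 2*sin(3*s) ds).
An antiderivative is F(s) = -2*s**2*cos(3*s)/3 + 4*s*sin(3*s)/9 + 4*cos(3*s)/27.
Then F(pi/3) - F(0) = (-4/27 + 2*pi**2/27) - (4/27) = -8/27 + 2*pi**2/27.

-8/27 + 2*pi**2/27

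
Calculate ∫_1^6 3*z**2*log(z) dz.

-215/3 + 216*log(2) + 216*log(3)

Integrate by parts once (u = ln z, dv = 3*z**2 dz).
An antiderivative is F(z) = z**3*(3*log(z) - 1)/3.
Then F(6) - F(1) = (-72 + 216*log(2) + 216*log(3)) - (-1/3) = -215/3 + 216*log(2) + 216*log(3).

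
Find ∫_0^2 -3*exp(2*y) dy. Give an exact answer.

An antiderivative is F(y) = -3*exp(2*y)/2.
Then F(2) - F(0) = (-3*exp(4)/2) - (-3/2) = 3/2 - 3*exp(4)/2.

3/2 - 3*exp(4)/2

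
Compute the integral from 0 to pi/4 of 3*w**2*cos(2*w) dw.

Integrate by parts twice (u = w^2, dv = 3*cos(2*w) dw).
An antiderivative is F(w) = 3*w**2*sin(2*w)/2 + 3*w*cos(2*w)/2 - 3*sin(2*w)/4.
Then F(pi/4) - F(0) = (-3/4 + 3*pi**2/32) - (0) = -3/4 + 3*pi**2/32.

-3/4 + 3*pi**2/32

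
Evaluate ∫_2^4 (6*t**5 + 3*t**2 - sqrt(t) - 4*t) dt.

By the power rule, an antiderivative is F(t) = t**6 - 2*t**(3/2)/3 + t**3 - 2*t**2.
Then F(4) - F(2) = (12368/3) - (64 - 4*sqrt(2)/3) = 4*sqrt(2)/3 + 12176/3.

4*sqrt(2)/3 + 12176/3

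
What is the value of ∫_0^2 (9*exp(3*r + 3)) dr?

Let u = 3*r + 3, so du = 3 dr. When r = 0, u = 3; when r = 2, u = 9.
The integral becomes 3·∫ exp(u) du from 3 to 9, with antiderivative 3*exp(u).
Back in r: F(r) = 3*exp(3*r + 3).
Then F(2) - F(0) = (3*exp(9)) - (3*exp(3)) = -3*(1 - exp(6))*exp(3).

-3*(1 - exp(6))*exp(3)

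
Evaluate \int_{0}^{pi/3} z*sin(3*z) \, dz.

pi/9

Integrate by parts once (u = z, dv = sin(3*z) dz).
An antiderivative is F(z) = -z*cos(3*z)/3 + sin(3*z)/9.
Then F(pi/3) - F(0) = (pi/9) - (0) = pi/9.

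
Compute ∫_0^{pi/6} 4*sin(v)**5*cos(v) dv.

Let u = sin(v), so du = cos(v) dv. When v = 0, u = 0; when v = pi/6, u = 1/2.
The integral becomes 4·∫ u**5 du from 0 to 1/2, with antiderivative 2*u**6/3.
Back in v: F(v) = 2*sin(v)**6/3.
Then F(pi/6) - F(0) = (1/96) - (0) = 1/96.

1/96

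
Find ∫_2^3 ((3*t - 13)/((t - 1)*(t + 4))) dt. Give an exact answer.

-5*log(3) - 7*log(2) + 5*log(7)

Factor the denominator: t**2 + 3*t - 4 = (t + 4)(t - 1).
Partial fractions: (3*t - 13)/((t - 1)*(t + 4)) = 5/(t + 4) - 2/(t - 1).
An antiderivative is F(t) = -2*log(t - 1) + 5*log(t + 4).
Then F(3) - F(2) = (-2*log(2) + 5*log(7)) - (5*log(2) + 5*log(3)) = -5*log(3) - 7*log(2) + 5*log(7).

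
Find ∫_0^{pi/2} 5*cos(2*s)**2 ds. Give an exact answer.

5*pi/4

Use the identity cos^2(2*s) = (1 + cos(4*s))/2.
An antiderivative is F(s) = 5*s/2 + 5*sin(4*s)/8.
Then F(pi/2) - F(0) = (5*pi/4) - (0) = 5*pi/4.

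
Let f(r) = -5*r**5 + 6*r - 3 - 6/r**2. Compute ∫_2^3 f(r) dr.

By the power rule, an antiderivative is F(r) = -5*r**6/6 + 3*r**2 - 3*r + 6/r.
Then F(3) - F(2) = (-1175/2) - (-133/3) = -3259/6.

-3259/6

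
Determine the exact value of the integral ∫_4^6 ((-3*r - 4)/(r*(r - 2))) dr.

-7*log(2) + 2*log(3)

Factor the denominator: r**2 - 2*r = r(r - 2).
Partial fractions: (-3*r - 4)/(r*(r - 2)) = 2/r - 5/(r - 2).
An antiderivative is F(r) = 2*log(r) - 5*log(r - 2).
Then F(6) - F(4) = (-8*log(2) + 2*log(3)) - (-log(2)) = -7*log(2) + 2*log(3).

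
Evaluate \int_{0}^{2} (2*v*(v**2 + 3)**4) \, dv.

Let u = v**2 + 3, so du = 2*v dv. When v = 0, u = 3; when v = 2, u = 7.
The integral becomes ∫ u**4 du from 3 to 7, with antiderivative u**5/5.
Back in v: F(v) = (v**2 + 3)**5/5.
Then F(2) - F(0) = (16807/5) - (243/5) = 16564/5.

16564/5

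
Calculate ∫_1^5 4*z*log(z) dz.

Integrate by parts once (u = ln z, dv = 4*z dz).
An antiderivative is F(z) = z**2*(2*log(z) - 1).
Then F(5) - F(1) = (-25 + 50*log(5)) - (-1) = -24 + 50*log(5).

-24 + 50*log(5)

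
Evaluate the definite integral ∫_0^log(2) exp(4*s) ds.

15/4

Let u = exp(s), so du = exp(s) ds. When s = 0, u = 1; when s = log(2), u = 2.
The integral becomes ∫ u**3 du from 1 to 2, with antiderivative u**4/4.
Back in s: F(s) = exp(4*s)/4.
Then F(log(2)) - F(0) = (4) - (1/4) = 15/4.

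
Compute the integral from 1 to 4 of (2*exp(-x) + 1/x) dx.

(-2 + 2*exp(3) + log(4**exp(4)))*exp(-4)

An antiderivative is F(x) = log(x) - 2*exp(-x).
Then F(4) - F(1) = ((-2 + log(4**exp(4)))*exp(-4)) - (-2*exp(-1)) = (-2 + 2*exp(3) + log(4**exp(4)))*exp(-4).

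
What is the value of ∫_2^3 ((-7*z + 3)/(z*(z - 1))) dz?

Factor the denominator: z**2 - z = z(z - 1).
Partial fractions: (-7*z + 3)/(z*(z - 1)) = -3/z - 4/(z - 1).
An antiderivative is F(z) = -3*log(z) - 4*log(z - 1).
Then F(3) - F(2) = (-3*log(3) - 4*log(2)) - (-log(8)) = -log(54).

-log(54)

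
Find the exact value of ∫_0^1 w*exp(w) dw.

1

Integrate by parts once (u = w, dv = exp(w) dw).
An antiderivative is F(w) = (w - 1)*exp(w).
Then F(1) - F(0) = (0) - (-1) = 1.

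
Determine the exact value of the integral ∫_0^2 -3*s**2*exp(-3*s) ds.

Integrate by parts twice (u = s^2, dv = -3*exp(-3*s) ds).
An antiderivative is F(s) = (9*s**2 + 6*s + 2)*exp(-3*s)/9.
Then F(2) - F(0) = (50*exp(-6)/9) - (2/9) = -2/9 + 50*exp(-6)/9.

-2/9 + 50*exp(-6)/9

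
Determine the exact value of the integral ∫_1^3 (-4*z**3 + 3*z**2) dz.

By the power rule, an antiderivative is F(z) = -z**4 + z**3.
Then F(3) - F(1) = (-54) - (0) = -54.

-54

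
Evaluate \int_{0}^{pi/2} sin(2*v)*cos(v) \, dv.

Use the identity sin(2*v)cos(v) = [sin(3*v) + sin(v)]/2.
An antiderivative is F(v) = -cos(v)/2 - cos(3*v)/6.
Then F(pi/2) - F(0) = (0) - (-2/3) = 2/3.

2/3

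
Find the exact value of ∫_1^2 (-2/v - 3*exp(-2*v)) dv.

An antiderivative is F(v) = -2*log(v) + 3*exp(-2*v)/2.
Then F(2) - F(1) = (-2*log(2) + 3*exp(-4)/2) - (3*exp(-2)/2) = -2*log(2) - 3*exp(-2)/2 + 3*exp(-4)/2.

-2*log(2) - 3*exp(-2)/2 + 3*exp(-4)/2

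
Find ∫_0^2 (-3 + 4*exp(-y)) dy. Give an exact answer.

An antiderivative is F(y) = -3*y - 4*exp(-y).
Then F(2) - F(0) = (-6 - 4*exp(-2)) - (-4) = -2 - 4*exp(-2).

-2 - 4*exp(-2)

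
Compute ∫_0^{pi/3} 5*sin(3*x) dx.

An antiderivative is F(x) = -5*cos(3*x)/3.
Then F(pi/3) - F(0) = (5/3) - (-5/3) = 10/3.

10/3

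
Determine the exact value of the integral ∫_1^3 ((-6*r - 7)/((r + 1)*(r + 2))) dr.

-5*log(5) - log(2) + 5*log(3)

Factor the denominator: r**2 + 3*r + 2 = (r + 2)(r + 1).
Partial fractions: (-6*r - 7)/((r + 1)*(r + 2)) = -5/(r + 2) - 1/(r + 1).
An antiderivative is F(r) = -log(r + 1) - 5*log(r + 2).
Then F(3) - F(1) = (-5*log(5) - 2*log(2)) - (-5*log(3) - log(2)) = -5*log(5) - log(2) + 5*log(3).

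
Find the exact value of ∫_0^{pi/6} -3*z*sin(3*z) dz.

-1/3

Integrate by parts once (u = z, dv = -3*sin(3*z) dz).
An antiderivative is F(z) = z*cos(3*z) - sin(3*z)/3.
Then F(pi/6) - F(0) = (-1/3) - (0) = -1/3.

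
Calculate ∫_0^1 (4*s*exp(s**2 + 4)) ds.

-2*(1 - exp(1))*exp(4)

Let u = s**2 + 4, so du = 2*s ds. When s = 0, u = 4; when s = 1, u = 5.
The integral becomes 2·∫ exp(u) du from 4 to 5, with antiderivative 2*exp(u).
Back in s: F(s) = 2*exp(s**2 + 4).
Then F(1) - F(0) = (2*exp(5)) - (2*exp(4)) = -2*(1 - exp(1))*exp(4).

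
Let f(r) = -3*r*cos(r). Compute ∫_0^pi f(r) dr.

Integrate by parts once (u = r, dv = -3*cos(r) dr).
An antiderivative is F(r) = -3*r*sin(r) - 3*cos(r).
Then F(pi) - F(0) = (3) - (-3) = 6.

6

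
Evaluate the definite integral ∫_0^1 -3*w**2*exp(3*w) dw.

2/9 - 5*exp(3)/9

Integrate by parts twice (u = w^2, dv = -3*exp(3*w) dw).
An antiderivative is F(w) = (-9*w**2 + 6*w - 2)*exp(3*w)/9.
Then F(1) - F(0) = (-5*exp(3)/9) - (-2/9) = 2/9 - 5*exp(3)/9.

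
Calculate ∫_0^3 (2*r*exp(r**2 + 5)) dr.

-exp(5) + exp(14)

Let u = r**2 + 5, so du = 2*r dr. When r = 0, u = 5; when r = 3, u = 14.
The integral becomes ∫ exp(u) du from 5 to 14, with antiderivative exp(u).
Back in r: F(r) = exp(r**2 + 5).
Then F(3) - F(0) = (exp(14)) - (exp(5)) = -exp(5) + exp(14).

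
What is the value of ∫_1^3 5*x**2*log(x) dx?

-130/9 + 45*log(3)

Integrate by parts once (u = ln x, dv = 5*x**2 dx).
An antiderivative is F(x) = 5*x**3*(3*log(x) - 1)/9.
Then F(3) - F(1) = (-15 + 45*log(3)) - (-5/9) = -130/9 + 45*log(3).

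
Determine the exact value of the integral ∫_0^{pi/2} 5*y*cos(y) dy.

Integrate by parts once (u = y, dv = 5*cos(y) dy).
An antiderivative is F(y) = 5*y*sin(y) + 5*cos(y).
Then F(pi/2) - F(0) = (5*pi/2) - (5) = -5 + 5*pi/2.

-5 + 5*pi/2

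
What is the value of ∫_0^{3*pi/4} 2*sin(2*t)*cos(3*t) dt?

-3*sqrt(2)/5 - 4/5

Use the identity sin(2*t)cos(3*t) = [sin(5*t) + sin(-t)]/2.
An antiderivative is F(t) = cos(t) - cos(5*t)/5.
Then F(3*pi/4) - F(0) = (-3*sqrt(2)/5) - (4/5) = -3*sqrt(2)/5 - 4/5.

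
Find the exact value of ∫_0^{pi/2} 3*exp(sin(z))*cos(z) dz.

Let u = sin(z), so du = cos(z) dz. When z = 0, u = 0; when z = pi/2, u = 1.
The integral becomes 3·∫ exp(u) du from 0 to 1, with antiderivative 3*exp(u).
Back in z: F(z) = 3*exp(sin(z)).
Then F(pi/2) - F(0) = (3*E) - (3) = -3 + 3*E.

-3 + 3*E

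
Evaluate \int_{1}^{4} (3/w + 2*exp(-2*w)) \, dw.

An antiderivative is F(w) = 3*log(w) - exp(-2*w).
Then F(4) - F(1) = (-exp(-8) + 6*log(2)) - (-exp(-2)) = -exp(-8) + exp(-2) + 6*log(2).

-exp(-8) + exp(-2) + 6*log(2)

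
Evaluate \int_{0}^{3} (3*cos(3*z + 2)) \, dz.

sin(11) - sin(2)

Let u = 3*z + 2, so du = 3 dz. When z = 0, u = 2; when z = 3, u = 11.
The integral becomes ∫ cos(u) du from 2 to 11, with antiderivative sin(u).
Back in z: F(z) = sin(3*z + 2).
Then F(3) - F(0) = (sin(11)) - (sin(2)) = sin(11) - sin(2).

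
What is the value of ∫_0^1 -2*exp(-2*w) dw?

-1 + exp(-2)

An antiderivative is F(w) = exp(-2*w).
Then F(1) - F(0) = (exp(-2)) - (1) = -1 + exp(-2).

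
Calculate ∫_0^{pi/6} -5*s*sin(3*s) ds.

Integrate by parts once (u = s, dv = -5*sin(3*s) ds).
An antiderivative is F(s) = 5*s*cos(3*s)/3 - 5*sin(3*s)/9.
Then F(pi/6) - F(0) = (-5/9) - (0) = -5/9.

-5/9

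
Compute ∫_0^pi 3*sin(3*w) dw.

An antiderivative is F(w) = -cos(3*w).
Then F(pi) - F(0) = (1) - (-1) = 2.

2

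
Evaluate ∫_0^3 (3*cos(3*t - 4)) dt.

sin(5) + sin(4)

Let u = 3*t - 4, so du = 3 dt. When t = 0, u = -4; when t = 3, u = 5.
The integral becomes ∫ cos(u) du from -4 to 5, with antiderivative sin(u).
Back in t: F(t) = sin(3*t - 4).
Then F(3) - F(0) = (sin(5)) - (-sin(4)) = sin(5) + sin(4).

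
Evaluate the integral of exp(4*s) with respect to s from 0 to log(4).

Let u = exp(s), so du = exp(s) ds. When s = 0, u = 1; when s = log(4), u = 4.
The integral becomes ∫ u**3 du from 1 to 4, with antiderivative u**4/4.
Back in s: F(s) = exp(4*s)/4.
Then F(log(4)) - F(0) = (64) - (1/4) = 255/4.

255/4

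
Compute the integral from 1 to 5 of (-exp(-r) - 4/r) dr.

An antiderivative is F(r) = -4*log(r) + exp(-r).
Then F(5) - F(1) = (-4*log(5) + exp(-5)) - (exp(-1)) = -4*log(5) - exp(-1) + exp(-5).

-4*log(5) - exp(-1) + exp(-5)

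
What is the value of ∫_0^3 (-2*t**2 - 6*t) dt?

By the power rule, an antiderivative is F(t) = -2*t**3/3 - 3*t**2.
Then F(3) - F(0) = (-45) - (0) = -45.

-45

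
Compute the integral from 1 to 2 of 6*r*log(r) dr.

Integrate by parts once (u = ln r, dv = 6*r dr).
An antiderivative is F(r) = 3*r**2*(2*log(r) - 1)/2.
Then F(2) - F(1) = (-6 + 12*log(2)) - (-3/2) = -9/2 + 12*log(2).

-9/2 + 12*log(2)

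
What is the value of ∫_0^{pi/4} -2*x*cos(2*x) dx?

Integrate by parts once (u = x, dv = -2*cos(2*x) dx).
An antiderivative is F(x) = -x*sin(2*x) - cos(2*x)/2.
Then F(pi/4) - F(0) = (-pi/4) - (-1/2) = 1/2 - pi/4.

1/2 - pi/4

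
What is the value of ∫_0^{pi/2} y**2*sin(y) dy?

Integrate by parts twice (u = y^2, dv = sin(y) dy).
An antiderivative is F(y) = -y**2*cos(y) + 2*y*sin(y) + 2*cos(y).
Then F(pi/2) - F(0) = (pi) - (2) = -2 + pi.

-2 + pi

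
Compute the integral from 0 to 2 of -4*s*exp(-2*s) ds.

-1 + 5*exp(-4)

Integrate by parts once (u = s, dv = -4*exp(-2*s) ds).
An antiderivative is F(s) = (2*s + 1)*exp(-2*s).
Then F(2) - F(0) = (5*exp(-4)) - (1) = -1 + 5*exp(-4).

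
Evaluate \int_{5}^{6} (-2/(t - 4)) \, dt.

An antiderivative is F(t) = -2*log(t - 4).
Then F(6) - F(5) = (-log(4)) - (0) = -log(4).

-log(4)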